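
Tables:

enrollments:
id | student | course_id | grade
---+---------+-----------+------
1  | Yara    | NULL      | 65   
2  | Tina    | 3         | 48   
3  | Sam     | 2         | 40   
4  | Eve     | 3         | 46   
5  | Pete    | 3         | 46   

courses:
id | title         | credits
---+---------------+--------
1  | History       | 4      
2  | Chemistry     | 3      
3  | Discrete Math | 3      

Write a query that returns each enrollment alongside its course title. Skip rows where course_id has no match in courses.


INNER JOIN keeps only enrollments rows whose course_id matches an id in courses. Walk through each enrollment:
  - enrollment 1 (Yara): course_id=NULL, no match -> dropped
  - enrollment 2 (Tina): course_id=3 -> matches Discrete Math
  - enrollment 3 (Sam): course_id=2 -> matches Chemistry
  - enrollment 4 (Eve): course_id=3 -> matches Discrete Math
  - enrollment 5 (Pete): course_id=3 -> matches Discrete Math
So 1 of 5 rows is dropped.

SQL:
SELECT a.student, b.title AS course
FROM enrollments a
INNER JOIN courses b ON a.course_id = b.id

Result:
student | course       
--------+--------------
Tina    | Discrete Math
Sam     | Chemistry    
Eve     | Discrete Math
Pete    | Discrete Math


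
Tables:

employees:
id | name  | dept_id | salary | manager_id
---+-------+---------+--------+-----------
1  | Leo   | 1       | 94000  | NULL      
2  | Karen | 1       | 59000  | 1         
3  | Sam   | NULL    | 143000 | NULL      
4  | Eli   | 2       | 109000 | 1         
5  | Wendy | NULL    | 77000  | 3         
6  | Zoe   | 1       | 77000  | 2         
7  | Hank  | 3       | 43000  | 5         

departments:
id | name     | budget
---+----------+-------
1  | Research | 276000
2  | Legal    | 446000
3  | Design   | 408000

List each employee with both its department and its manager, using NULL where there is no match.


Two LEFT JOINs from the same base table employees: one to departments via dept_id, one to employees itself via manager_id. Both are LEFT so every employee is preserved.
Match against departments:
  - employee 1 (Leo): dept_id=1 -> matches Research
  - employee 2 (Karen): dept_id=1 -> matches Research
  - employee 3 (Sam): dept_id=NULL, no match -> kept with NULL
  - employee 4 (Eli): dept_id=2 -> matches Legal
  - employee 5 (Wendy): dept_id=NULL, no match -> kept with NULL
  - employee 6 (Zoe): dept_id=1 -> matches Research
  - employee 7 (Hank): dept_id=3 -> matches Design
Match against employees (self):
  - employee 1 (Leo): manager_id=NULL -> NULL
  - employee 2 (Karen): manager_id=1 -> Leo
  - employee 3 (Sam): manager_id=NULL -> NULL
  - employee 4 (Eli): manager_id=1 -> Leo
  - employee 5 (Wendy): manager_id=3 -> Sam
  - employee 6 (Zoe): manager_id=2 -> Karen
  - employee 7 (Hank): manager_id=5 -> Wendy

SQL:
SELECT a.name, b.name AS department, c.name AS manager
FROM employees a
LEFT JOIN departments b ON a.dept_id = b.id
LEFT JOIN employees c ON a.manager_id = c.id

Result:
name  | department | manager
------+------------+--------
Leo   | Research   | NULL   
Karen | Research   | Leo    
Sam   | NULL       | NULL   
Eli   | Legal      | Leo    
Wendy | NULL       | Sam    
Zoe   | Research   | Karen  
Hank  | Design     | Wendy  


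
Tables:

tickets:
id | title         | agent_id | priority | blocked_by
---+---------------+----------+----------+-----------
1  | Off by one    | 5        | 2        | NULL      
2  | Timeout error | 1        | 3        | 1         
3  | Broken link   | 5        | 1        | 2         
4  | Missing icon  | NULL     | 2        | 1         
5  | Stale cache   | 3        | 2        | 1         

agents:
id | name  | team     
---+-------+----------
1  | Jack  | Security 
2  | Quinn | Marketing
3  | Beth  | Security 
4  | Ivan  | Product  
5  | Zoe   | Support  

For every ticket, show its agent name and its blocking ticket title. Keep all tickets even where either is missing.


Two LEFT JOINs from the same base table tickets: one to agents via agent_id, one to tickets itself via blocked_by. Both are LEFT so every ticket is preserved.
Match against agents:
  - ticket 1 (Off by one): agent_id=5 -> matches Zoe
  - ticket 2 (Timeout error): agent_id=1 -> matches Jack
  - ticket 3 (Broken link): agent_id=5 -> matches Zoe
  - ticket 4 (Missing icon): agent_id=NULL, no match -> kept with NULL
  - ticket 5 (Stale cache): agent_id=3 -> matches Beth
Match against tickets (self):
  - ticket 1 (Off by one): blocked_by=NULL -> NULL
  - ticket 2 (Timeout error): blocked_by=1 -> Off by one
  - ticket 3 (Broken link): blocked_by=2 -> Timeout error
  - ticket 4 (Missing icon): blocked_by=1 -> Off by one
  - ticket 5 (Stale cache): blocked_by=1 -> Off by one

SQL:
SELECT a.title, b.name AS agent, c.title AS blocked_by
FROM tickets a
LEFT JOIN agents b ON a.agent_id = b.id
LEFT JOIN tickets c ON a.blocked_by = c.id

Result:
title         | agent | blocked_by   
--------------+-------+--------------
Off by one    | Zoe   | NULL         
Timeout error | Jack  | Off by one   
Broken link   | Zoe   | Timeout error
Missing icon  | NULL  | Off by one   
Stale cache   | Beth  | Off by one   


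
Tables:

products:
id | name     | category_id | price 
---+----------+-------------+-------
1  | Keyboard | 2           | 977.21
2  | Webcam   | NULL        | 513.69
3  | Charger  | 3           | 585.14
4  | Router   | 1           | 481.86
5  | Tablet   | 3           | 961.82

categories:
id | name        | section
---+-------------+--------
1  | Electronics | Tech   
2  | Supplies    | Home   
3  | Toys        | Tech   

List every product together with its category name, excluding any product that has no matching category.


INNER JOIN keeps only products rows whose category_id matches an id in categories. Walk through each product:
  - product 1 (Keyboard): category_id=2 -> matches Supplies
  - product 2 (Webcam): category_id=NULL, no match -> dropped
  - product 3 (Charger): category_id=3 -> matches Toys
  - product 4 (Router): category_id=1 -> matches Electronics
  - product 5 (Tablet): category_id=3 -> matches Toys
So 1 of 5 rows is dropped.

SQL:
SELECT a.name, b.name AS category
FROM products a
INNER JOIN categories b ON a.category_id = b.id

Result:
name     | category   
---------+------------
Keyboard | Supplies   
Charger  | Toys       
Router   | Electronics
Tablet   | Toys       


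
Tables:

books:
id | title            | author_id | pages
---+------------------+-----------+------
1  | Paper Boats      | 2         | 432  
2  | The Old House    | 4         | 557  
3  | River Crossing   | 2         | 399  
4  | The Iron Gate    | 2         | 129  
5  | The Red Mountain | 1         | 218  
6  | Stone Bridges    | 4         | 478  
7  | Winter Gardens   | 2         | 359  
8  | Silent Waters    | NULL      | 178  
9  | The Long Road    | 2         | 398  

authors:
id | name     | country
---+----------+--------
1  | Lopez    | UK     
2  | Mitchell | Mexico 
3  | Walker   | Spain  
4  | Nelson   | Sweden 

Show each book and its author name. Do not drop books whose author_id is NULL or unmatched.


LEFT JOIN keeps every row from books (the left table); where author_id has no match in authors, the author columns become NULL. Walk through each book:
  - book 1 (Paper Boats): author_id=2 -> matches Mitchell
  - book 2 (The Old House): author_id=4 -> matches Nelson
  - book 3 (River Crossing): author_id=2 -> matches Mitchell
  - book 4 (The Iron Gate): author_id=2 -> matches Mitchell
  - book 5 (The Red Mountain): author_id=1 -> matches Lopez
  - book 6 (Stone Bridges): author_id=4 -> matches Nelson
  - book 7 (Winter Gardens): author_id=2 -> matches Mitchell
  - book 8 (Silent Waters): author_id=NULL, no match -> kept with NULL
  - book 9 (The Long Road): author_id=2 -> matches Mitchell
All 9 rows appear; 1 has NULL author.

SQL:
SELECT a.title, b.name AS author
FROM books a
LEFT JOIN authors b ON a.author_id = b.id

Result:
title            | author  
-----------------+---------
Paper Boats      | Mitchell
The Old House    | Nelson  
River Crossing   | Mitchell
The Iron Gate    | Mitchell
The Red Mountain | Lopez   
Stone Bridges    | Nelson  
Winter Gardens   | Mitchell
Silent Waters    | NULL    
The Long Road    | Mitchell


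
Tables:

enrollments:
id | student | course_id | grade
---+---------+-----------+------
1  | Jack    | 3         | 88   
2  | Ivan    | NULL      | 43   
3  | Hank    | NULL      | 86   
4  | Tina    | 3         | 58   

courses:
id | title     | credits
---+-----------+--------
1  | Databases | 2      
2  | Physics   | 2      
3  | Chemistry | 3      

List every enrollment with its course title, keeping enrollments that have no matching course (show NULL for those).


LEFT JOIN keeps every row from enrollments (the left table); where course_id has no match in courses, the course columns become NULL. Walk through each enrollment:
  - enrollment 1 (Jack): course_id=3 -> matches Chemistry
  - enrollment 2 (Ivan): course_id=NULL, no match -> kept with NULL
  - enrollment 3 (Hank): course_id=NULL, no match -> kept with NULL
  - enrollment 4 (Tina): course_id=3 -> matches Chemistry
All 4 rows appear; 2 have NULL course.

SQL:
SELECT a.student, b.title AS course
FROM enrollments a
LEFT JOIN courses b ON a.course_id = b.id

Result:
student | course   
--------+----------
Jack    | Chemistry
Ivan    | NULL     
Hank    | NULL     
Tina    | Chemistry


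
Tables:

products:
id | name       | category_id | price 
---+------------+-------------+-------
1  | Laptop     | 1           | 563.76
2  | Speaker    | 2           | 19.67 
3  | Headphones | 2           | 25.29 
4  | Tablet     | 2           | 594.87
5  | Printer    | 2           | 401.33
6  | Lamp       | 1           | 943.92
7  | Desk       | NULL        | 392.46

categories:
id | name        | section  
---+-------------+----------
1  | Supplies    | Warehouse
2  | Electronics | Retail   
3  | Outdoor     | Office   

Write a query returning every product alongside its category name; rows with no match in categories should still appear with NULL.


LEFT JOIN keeps every row from products (the left table); where category_id has no match in categories, the category columns become NULL. Walk through each product:
  - product 1 (Laptop): category_id=1 -> matches Supplies
  - product 2 (Speaker): category_id=2 -> matches Electronics
  - product 3 (Headphones): category_id=2 -> matches Electronics
  - product 4 (Tablet): category_id=2 -> matches Electronics
  - product 5 (Printer): category_id=2 -> matches Electronics
  - product 6 (Lamp): category_id=1 -> matches Supplies
  - product 7 (Desk): category_id=NULL, no match -> kept with NULL
All 7 rows appear; 1 has NULL category.

SQL:
SELECT a.name, b.name AS category
FROM products a
LEFT JOIN categories b ON a.category_id = b.id

Result:
name       | category   
-----------+------------
Laptop     | Supplies   
Speaker    | Electronics
Headphones | Electronics
Tablet     | Electronics
Printer    | Electronics
Lamp       | Supplies   
Desk       | NULL       


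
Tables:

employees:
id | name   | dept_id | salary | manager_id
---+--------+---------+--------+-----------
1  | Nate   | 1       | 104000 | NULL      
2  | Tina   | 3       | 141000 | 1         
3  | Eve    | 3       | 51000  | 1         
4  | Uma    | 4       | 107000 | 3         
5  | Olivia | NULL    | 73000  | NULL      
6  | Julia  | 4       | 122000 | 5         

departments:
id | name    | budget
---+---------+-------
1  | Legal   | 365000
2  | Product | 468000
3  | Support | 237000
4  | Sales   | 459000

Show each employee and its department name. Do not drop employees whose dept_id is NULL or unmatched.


LEFT JOIN keeps every row from employees (the left table); where dept_id has no match in departments, the department columns become NULL. Walk through each employee:
  - employee 1 (Nate): dept_id=1 -> matches Legal
  - employee 2 (Tina): dept_id=3 -> matches Support
  - employee 3 (Eve): dept_id=3 -> matches Support
  - employee 4 (Uma): dept_id=4 -> matches Sales
  - employee 5 (Olivia): dept_id=NULL, no match -> kept with NULL
  - employee 6 (Julia): dept_id=4 -> matches Sales
All 6 rows appear; 1 has NULL department.

SQL:
SELECT a.name, b.name AS department
FROM employees a
LEFT JOIN departments b ON a.dept_id = b.id

Result:
name   | department
-------+-----------
Nate   | Legal     
Tina   | Support   
Eve    | Support   
Uma    | Sales     
Olivia | NULL      
Julia  | Sales     


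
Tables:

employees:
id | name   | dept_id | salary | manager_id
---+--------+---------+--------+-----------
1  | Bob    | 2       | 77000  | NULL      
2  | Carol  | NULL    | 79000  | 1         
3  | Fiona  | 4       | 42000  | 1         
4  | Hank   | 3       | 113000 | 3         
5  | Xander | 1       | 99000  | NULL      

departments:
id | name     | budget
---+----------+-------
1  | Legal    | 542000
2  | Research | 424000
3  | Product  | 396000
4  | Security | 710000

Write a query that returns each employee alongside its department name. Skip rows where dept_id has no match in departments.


INNER JOIN keeps only employees rows whose dept_id matches an id in departments. Walk through each employee:
  - employee 1 (Bob): dept_id=2 -> matches Research
  - employee 2 (Carol): dept_id=NULL, no match -> dropped
  - employee 3 (Fiona): dept_id=4 -> matches Security
  - employee 4 (Hank): dept_id=3 -> matches Product
  - employee 5 (Xander): dept_id=1 -> matches Legal
So 1 of 5 rows is dropped.

SQL:
SELECT a.name, b.name AS department
FROM employees a
INNER JOIN departments b ON a.dept_id = b.id

Result:
name   | department
-------+-----------
Bob    | Research  
Fiona  | Security  
Hank   | Product   
Xander | Legal     


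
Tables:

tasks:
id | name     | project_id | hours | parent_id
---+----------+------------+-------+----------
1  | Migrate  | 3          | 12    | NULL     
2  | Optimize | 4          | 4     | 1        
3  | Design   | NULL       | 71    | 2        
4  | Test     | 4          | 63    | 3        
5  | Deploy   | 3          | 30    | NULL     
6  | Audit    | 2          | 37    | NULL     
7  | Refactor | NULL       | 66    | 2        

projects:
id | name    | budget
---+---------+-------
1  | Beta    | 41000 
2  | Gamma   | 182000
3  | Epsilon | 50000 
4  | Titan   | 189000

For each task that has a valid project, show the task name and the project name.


INNER JOIN keeps only tasks rows whose project_id matches an id in projects. Walk through each task:
  - task 1 (Migrate): project_id=3 -> matches Epsilon
  - task 2 (Optimize): project_id=4 -> matches Titan
  - task 3 (Design): project_id=NULL, no match -> dropped
  - task 4 (Test): project_id=4 -> matches Titan
  - task 5 (Deploy): project_id=3 -> matches Epsilon
  - task 6 (Audit): project_id=2 -> matches Gamma
  - task 7 (Refactor): project_id=NULL, no match -> dropped
So 2 of 7 rows are dropped.

SQL:
SELECT a.name, b.name AS project
FROM tasks a
INNER JOIN projects b ON a.project_id = b.id

Result:
name     | project
---------+--------
Migrate  | Epsilon
Optimize | Titan  
Test     | Titan  
Deploy   | Epsilon
Audit    | Gamma  


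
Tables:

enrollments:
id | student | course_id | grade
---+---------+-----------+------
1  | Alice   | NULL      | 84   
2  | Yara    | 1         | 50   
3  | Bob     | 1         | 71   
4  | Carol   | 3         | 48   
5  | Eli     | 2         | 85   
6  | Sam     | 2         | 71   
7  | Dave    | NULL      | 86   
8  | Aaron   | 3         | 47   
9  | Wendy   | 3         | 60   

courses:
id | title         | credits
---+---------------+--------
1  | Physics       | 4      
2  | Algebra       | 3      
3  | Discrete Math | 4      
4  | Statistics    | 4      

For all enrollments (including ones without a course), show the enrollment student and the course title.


LEFT JOIN keeps every row from enrollments (the left table); where course_id has no match in courses, the course columns become NULL. Walk through each enrollment:
  - enrollment 1 (Alice): course_id=NULL, no match -> kept with NULL
  - enrollment 2 (Yara): course_id=1 -> matches Physics
  - enrollment 3 (Bob): course_id=1 -> matches Physics
  - enrollment 4 (Carol): course_id=3 -> matches Discrete Math
  - enrollment 5 (Eli): course_id=2 -> matches Algebra
  - enrollment 6 (Sam): course_id=2 -> matches Algebra
  - enrollment 7 (Dave): course_id=NULL, no match -> kept with NULL
  - enrollment 8 (Aaron): course_id=3 -> matches Discrete Math
  - enrollment 9 (Wendy): course_id=3 -> matches Discrete Math
All 9 rows appear; 2 have NULL course.

SQL:
SELECT a.student, b.title AS course
FROM enrollments a
LEFT JOIN courses b ON a.course_id = b.id

Result:
student | course       
--------+--------------
Alice   | NULL         
Yara    | Physics      
Bob     | Physics      
Carol   | Discrete Math
Eli     | Algebra      
Sam     | Algebra      
Dave    | NULL         
Aaron   | Discrete Math
Wendy   | Discrete Math


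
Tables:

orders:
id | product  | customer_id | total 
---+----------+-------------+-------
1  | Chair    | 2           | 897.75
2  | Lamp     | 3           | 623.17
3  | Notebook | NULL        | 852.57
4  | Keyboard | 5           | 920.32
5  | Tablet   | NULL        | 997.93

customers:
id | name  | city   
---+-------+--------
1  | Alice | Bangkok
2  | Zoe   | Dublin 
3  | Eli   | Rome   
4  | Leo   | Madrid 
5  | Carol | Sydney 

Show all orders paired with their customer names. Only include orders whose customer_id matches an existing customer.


INNER JOIN keeps only orders rows whose customer_id matches an id in customers. Walk through each order:
  - order 1 (Chair): customer_id=2 -> matches Zoe
  - order 2 (Lamp): customer_id=3 -> matches Eli
  - order 3 (Notebook): customer_id=NULL, no match -> dropped
  - order 4 (Keyboard): customer_id=5 -> matches Carol
  - order 5 (Tablet): customer_id=NULL, no match -> dropped
So 2 of 5 rows are dropped.

SQL:
SELECT a.product, b.name AS customer
FROM orders a
INNER JOIN customers b ON a.customer_id = b.id

Result:
product  | customer
---------+---------
Chair    | Zoe     
Lamp     | Eli     
Keyboard | Carol   


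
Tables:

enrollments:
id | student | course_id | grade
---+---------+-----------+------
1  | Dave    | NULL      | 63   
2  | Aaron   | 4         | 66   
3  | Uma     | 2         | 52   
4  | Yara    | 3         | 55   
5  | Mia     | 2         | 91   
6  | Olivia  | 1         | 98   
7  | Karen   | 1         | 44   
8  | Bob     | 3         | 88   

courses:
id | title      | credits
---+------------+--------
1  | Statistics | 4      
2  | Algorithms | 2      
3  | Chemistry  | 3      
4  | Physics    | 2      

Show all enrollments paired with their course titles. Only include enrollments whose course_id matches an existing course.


INNER JOIN keeps only enrollments rows whose course_id matches an id in courses. Walk through each enrollment:
  - enrollment 1 (Dave): course_id=NULL, no match -> dropped
  - enrollment 2 (Aaron): course_id=4 -> matches Physics
  - enrollment 3 (Uma): course_id=2 -> matches Algorithms
  - enrollment 4 (Yara): course_id=3 -> matches Chemistry
  - enrollment 5 (Mia): course_id=2 -> matches Algorithms
  - enrollment 6 (Olivia): course_id=1 -> matches Statistics
  - enrollment 7 (Karen): course_id=1 -> matches Statistics
  - enrollment 8 (Bob): course_id=3 -> matches Chemistry
So 1 of 8 rows is dropped.

SQL:
SELECT a.student, b.title AS course
FROM enrollments a
INNER JOIN courses b ON a.course_id = b.id

Result:
student | course    
--------+-----------
Aaron   | Physics   
Uma     | Algorithms
Yara    | Chemistry 
Mia     | Algorithms
Olivia  | Statistics
Karen   | Statistics
Bob     | Chemistry 


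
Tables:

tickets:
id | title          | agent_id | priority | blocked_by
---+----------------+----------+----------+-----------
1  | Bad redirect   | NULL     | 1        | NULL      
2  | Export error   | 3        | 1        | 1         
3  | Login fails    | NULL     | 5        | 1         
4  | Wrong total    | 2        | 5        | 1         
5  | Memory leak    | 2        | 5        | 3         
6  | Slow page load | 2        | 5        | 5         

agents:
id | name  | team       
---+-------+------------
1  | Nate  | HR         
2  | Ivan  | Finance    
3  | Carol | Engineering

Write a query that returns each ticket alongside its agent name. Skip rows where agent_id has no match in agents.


INNER JOIN keeps only tickets rows whose agent_id matches an id in agents. Walk through each ticket:
  - ticket 1 (Bad redirect): agent_id=NULL, no match -> dropped
  - ticket 2 (Export error): agent_id=3 -> matches Carol
  - ticket 3 (Login fails): agent_id=NULL, no match -> dropped
  - ticket 4 (Wrong total): agent_id=2 -> matches Ivan
  - ticket 5 (Memory leak): agent_id=2 -> matches Ivan
  - ticket 6 (Slow page load): agent_id=2 -> matches Ivan
So 2 of 6 rows are dropped.

SQL:
SELECT a.title, b.name AS agent
FROM tickets a
INNER JOIN agents b ON a.agent_id = b.id

Result:
title          | agent
---------------+------
Export error   | Carol
Wrong total    | Ivan 
Memory leak    | Ivan 
Slow page load | Ivan 


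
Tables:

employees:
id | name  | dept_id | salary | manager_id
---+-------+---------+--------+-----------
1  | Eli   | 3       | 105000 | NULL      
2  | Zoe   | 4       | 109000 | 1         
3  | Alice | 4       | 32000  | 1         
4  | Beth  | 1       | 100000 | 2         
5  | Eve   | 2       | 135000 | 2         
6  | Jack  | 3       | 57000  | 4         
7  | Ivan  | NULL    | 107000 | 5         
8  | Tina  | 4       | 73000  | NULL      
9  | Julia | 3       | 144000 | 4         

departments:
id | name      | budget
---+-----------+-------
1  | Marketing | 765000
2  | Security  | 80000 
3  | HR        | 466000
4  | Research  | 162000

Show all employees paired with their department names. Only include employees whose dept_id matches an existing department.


INNER JOIN keeps only employees rows whose dept_id matches an id in departments. Walk through each employee:
  - employee 1 (Eli): dept_id=3 -> matches HR
  - employee 2 (Zoe): dept_id=4 -> matches Research
  - employee 3 (Alice): dept_id=4 -> matches Research
  - employee 4 (Beth): dept_id=1 -> matches Marketing
  - employee 5 (Eve): dept_id=2 -> matches Security
  - employee 6 (Jack): dept_id=3 -> matches HR
  - employee 7 (Ivan): dept_id=NULL, no match -> dropped
  - employee 8 (Tina): dept_id=4 -> matches Research
  - employee 9 (Julia): dept_id=3 -> matches HR
So 1 of 9 rows is dropped.

SQL:
SELECT a.name, b.name AS department
FROM employees a
INNER JOIN departments b ON a.dept_id = b.id

Result:
name  | department
------+-----------
Eli   | HR        
Zoe   | Research  
Alice | Research  
Beth  | Marketing 
Eve   | Security  
Jack  | HR        
Tina  | Research  
Julia | HR        


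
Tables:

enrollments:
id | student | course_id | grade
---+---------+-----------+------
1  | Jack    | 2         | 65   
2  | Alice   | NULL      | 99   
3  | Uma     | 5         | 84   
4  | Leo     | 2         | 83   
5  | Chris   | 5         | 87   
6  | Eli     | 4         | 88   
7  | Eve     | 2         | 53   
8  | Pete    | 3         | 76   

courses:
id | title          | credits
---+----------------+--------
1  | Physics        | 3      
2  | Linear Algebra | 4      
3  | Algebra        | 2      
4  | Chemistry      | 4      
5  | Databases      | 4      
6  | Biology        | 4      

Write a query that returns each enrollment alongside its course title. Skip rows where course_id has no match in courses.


INNER JOIN keeps only enrollments rows whose course_id matches an id in courses. Walk through each enrollment:
  - enrollment 1 (Jack): course_id=2 -> matches Linear Algebra
  - enrollment 2 (Alice): course_id=NULL, no match -> dropped
  - enrollment 3 (Uma): course_id=5 -> matches Databases
  - enrollment 4 (Leo): course_id=2 -> matches Linear Algebra
  - enrollment 5 (Chris): course_id=5 -> matches Databases
  - enrollment 6 (Eli): course_id=4 -> matches Chemistry
  - enrollment 7 (Eve): course_id=2 -> matches Linear Algebra
  - enrollment 8 (Pete): course_id=3 -> matches Algebra
So 1 of 8 rows is dropped.

SQL:
SELECT a.student, b.title AS course
FROM enrollments a
INNER JOIN courses b ON a.course_id = b.id

Result:
student | course        
--------+---------------
Jack    | Linear Algebra
Uma     | Databases     
Leo     | Linear Algebra
Chris   | Databases     
Eli     | Chemistry     
Eve     | Linear Algebra
Pete    | Algebra       


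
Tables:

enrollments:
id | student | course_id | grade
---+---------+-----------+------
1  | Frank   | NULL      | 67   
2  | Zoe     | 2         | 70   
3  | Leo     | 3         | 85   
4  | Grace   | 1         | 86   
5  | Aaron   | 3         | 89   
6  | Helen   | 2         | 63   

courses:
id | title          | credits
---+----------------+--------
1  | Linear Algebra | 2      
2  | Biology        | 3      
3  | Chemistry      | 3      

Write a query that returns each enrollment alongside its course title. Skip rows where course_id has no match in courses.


INNER JOIN keeps only enrollments rows whose course_id matches an id in courses. Walk through each enrollment:
  - enrollment 1 (Frank): course_id=NULL, no match -> dropped
  - enrollment 2 (Zoe): course_id=2 -> matches Biology
  - enrollment 3 (Leo): course_id=3 -> matches Chemistry
  - enrollment 4 (Grace): course_id=1 -> matches Linear Algebra
  - enrollment 5 (Aaron): course_id=3 -> matches Chemistry
  - enrollment 6 (Helen): course_id=2 -> matches Biology
So 1 of 6 rows is dropped.

SQL:
SELECT a.student, b.title AS course
FROM enrollments a
INNER JOIN courses b ON a.course_id = b.id

Result:
student | course        
--------+---------------
Zoe     | Biology       
Leo     | Chemistry     
Grace   | Linear Algebra
Aaron   | Chemistry     
Helen   | Biology       


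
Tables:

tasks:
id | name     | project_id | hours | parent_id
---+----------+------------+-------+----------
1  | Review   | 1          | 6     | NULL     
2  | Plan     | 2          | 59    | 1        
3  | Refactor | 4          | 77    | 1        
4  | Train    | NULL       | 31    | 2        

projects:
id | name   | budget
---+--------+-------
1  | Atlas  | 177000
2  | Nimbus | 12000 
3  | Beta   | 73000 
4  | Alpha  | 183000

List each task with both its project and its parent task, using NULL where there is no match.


Two LEFT JOINs from the same base table tasks: one to projects via project_id, one to tasks itself via parent_id. Both are LEFT so every task is preserved.
Match against projects:
  - task 1 (Review): project_id=1 -> matches Atlas
  - task 2 (Plan): project_id=2 -> matches Nimbus
  - task 3 (Refactor): project_id=4 -> matches Alpha
  - task 4 (Train): project_id=NULL, no match -> kept with NULL
Match against tasks (self):
  - task 1 (Review): parent_id=NULL -> NULL
  - task 2 (Plan): parent_id=1 -> Review
  - task 3 (Refactor): parent_id=1 -> Review
  - task 4 (Train): parent_id=2 -> Plan

SQL:
SELECT a.name, b.name AS project, c.name AS parent
FROM tasks a
LEFT JOIN projects b ON a.project_id = b.id
LEFT JOIN tasks c ON a.parent_id = c.id

Result:
name     | project | parent
---------+---------+-------
Review   | Atlas   | NULL  
Plan     | Nimbus  | Review
Refactor | Alpha   | Review
Train    | NULL    | Plan  


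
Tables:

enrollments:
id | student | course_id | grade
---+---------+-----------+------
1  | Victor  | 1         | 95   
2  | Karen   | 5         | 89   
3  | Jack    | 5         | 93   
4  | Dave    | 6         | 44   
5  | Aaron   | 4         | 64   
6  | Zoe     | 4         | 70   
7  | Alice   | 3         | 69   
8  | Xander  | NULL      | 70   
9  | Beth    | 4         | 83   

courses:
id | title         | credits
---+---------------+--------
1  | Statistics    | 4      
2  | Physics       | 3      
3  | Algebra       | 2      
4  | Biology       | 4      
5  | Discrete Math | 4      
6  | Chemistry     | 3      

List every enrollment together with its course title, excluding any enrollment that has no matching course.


INNER JOIN keeps only enrollments rows whose course_id matches an id in courses. Walk through each enrollment:
  - enrollment 1 (Victor): course_id=1 -> matches Statistics
  - enrollment 2 (Karen): course_id=5 -> matches Discrete Math
  - enrollment 3 (Jack): course_id=5 -> matches Discrete Math
  - enrollment 4 (Dave): course_id=6 -> matches Chemistry
  - enrollment 5 (Aaron): course_id=4 -> matches Biology
  - enrollment 6 (Zoe): course_id=4 -> matches Biology
  - enrollment 7 (Alice): course_id=3 -> matches Algebra
  - enrollment 8 (Xander): course_id=NULL, no match -> dropped
  - enrollment 9 (Beth): course_id=4 -> matches Biology
So 1 of 9 rows is dropped.

SQL:
SELECT a.student, b.title AS course
FROM enrollments a
INNER JOIN courses b ON a.course_id = b.id

Result:
student | course       
--------+--------------
Victor  | Statistics   
Karen   | Discrete Math
Jack    | Discrete Math
Dave    | Chemistry    
Aaron   | Biology      
Zoe     | Biology      
Alice   | Algebra      
Beth    | Biology      


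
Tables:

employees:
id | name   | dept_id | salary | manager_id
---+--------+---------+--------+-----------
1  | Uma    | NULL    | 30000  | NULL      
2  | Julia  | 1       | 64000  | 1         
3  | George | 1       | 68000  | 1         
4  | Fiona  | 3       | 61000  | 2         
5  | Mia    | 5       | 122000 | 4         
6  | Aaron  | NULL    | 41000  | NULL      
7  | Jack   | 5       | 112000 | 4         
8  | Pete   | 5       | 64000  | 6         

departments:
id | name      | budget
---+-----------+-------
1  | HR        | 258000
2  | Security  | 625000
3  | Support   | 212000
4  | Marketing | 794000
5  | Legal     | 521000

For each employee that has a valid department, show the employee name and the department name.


INNER JOIN keeps only employees rows whose dept_id matches an id in departments. Walk through each employee:
  - employee 1 (Uma): dept_id=NULL, no match -> dropped
  - employee 2 (Julia): dept_id=1 -> matches HR
  - employee 3 (George): dept_id=1 -> matches HR
  - employee 4 (Fiona): dept_id=3 -> matches Support
  - employee 5 (Mia): dept_id=5 -> matches Legal
  - employee 6 (Aaron): dept_id=NULL, no match -> dropped
  - employee 7 (Jack): dept_id=5 -> matches Legal
  - employee 8 (Pete): dept_id=5 -> matches Legal
So 2 of 8 rows are dropped.

SQL:
SELECT a.name, b.name AS department
FROM employees a
INNER JOIN departments b ON a.dept_id = b.id

Result:
name   | department
-------+-----------
Julia  | HR        
George | HR        
Fiona  | Support   
Mia    | Legal     
Jack   | Legal     
Pete   | Legal     


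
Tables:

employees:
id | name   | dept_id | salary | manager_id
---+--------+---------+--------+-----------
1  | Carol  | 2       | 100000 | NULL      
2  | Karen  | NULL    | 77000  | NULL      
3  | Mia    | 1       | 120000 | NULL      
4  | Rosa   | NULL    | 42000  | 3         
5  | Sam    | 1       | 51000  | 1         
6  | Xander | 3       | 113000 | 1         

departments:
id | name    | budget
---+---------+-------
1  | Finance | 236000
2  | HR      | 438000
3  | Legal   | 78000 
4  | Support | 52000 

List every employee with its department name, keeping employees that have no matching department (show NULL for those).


LEFT JOIN keeps every row from employees (the left table); where dept_id has no match in departments, the department columns become NULL. Walk through each employee:
  - employee 1 (Carol): dept_id=2 -> matches HR
  - employee 2 (Karen): dept_id=NULL, no match -> kept with NULL
  - employee 3 (Mia): dept_id=1 -> matches Finance
  - employee 4 (Rosa): dept_id=NULL, no match -> kept with NULL
  - employee 5 (Sam): dept_id=1 -> matches Finance
  - employee 6 (Xander): dept_id=3 -> matches Legal
All 6 rows appear; 2 have NULL department.

SQL:
SELECT a.name, b.name AS department
FROM employees a
LEFT JOIN departments b ON a.dept_id = b.id

Result:
name   | department
-------+-----------
Carol  | HR        
Karen  | NULL      
Mia    | Finance   
Rosa   | NULL      
Sam    | Finance   
Xander | Legal     


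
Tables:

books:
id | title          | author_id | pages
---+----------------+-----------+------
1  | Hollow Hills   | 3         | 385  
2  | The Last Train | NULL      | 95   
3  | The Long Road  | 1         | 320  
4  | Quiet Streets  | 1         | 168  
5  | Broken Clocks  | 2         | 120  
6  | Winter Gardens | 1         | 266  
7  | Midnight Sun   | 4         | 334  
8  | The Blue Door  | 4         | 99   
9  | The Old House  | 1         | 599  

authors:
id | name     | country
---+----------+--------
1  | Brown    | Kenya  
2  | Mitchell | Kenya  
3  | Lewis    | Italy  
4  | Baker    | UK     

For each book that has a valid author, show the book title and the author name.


INNER JOIN keeps only books rows whose author_id matches an id in authors. Walk through each book:
  - book 1 (Hollow Hills): author_id=3 -> matches Lewis
  - book 2 (The Last Train): author_id=NULL, no match -> dropped
  - book 3 (The Long Road): author_id=1 -> matches Brown
  - book 4 (Quiet Streets): author_id=1 -> matches Brown
  - book 5 (Broken Clocks): author_id=2 -> matches Mitchell
  - book 6 (Winter Gardens): author_id=1 -> matches Brown
  - book 7 (Midnight Sun): author_id=4 -> matches Baker
  - book 8 (The Blue Door): author_id=4 -> matches Baker
  - book 9 (The Old House): author_id=1 -> matches Brown
So 1 of 9 rows is dropped.

SQL:
SELECT a.title, b.name AS author
FROM books a
INNER JOIN authors b ON a.author_id = b.id

Result:
title          | author  
---------------+---------
Hollow Hills   | Lewis   
The Long Road  | Brown   
Quiet Streets  | Brown   
Broken Clocks  | Mitchell
Winter Gardens | Brown   
Midnight Sun   | Baker   
The Blue Door  | Baker   
The Old House  | Brown   


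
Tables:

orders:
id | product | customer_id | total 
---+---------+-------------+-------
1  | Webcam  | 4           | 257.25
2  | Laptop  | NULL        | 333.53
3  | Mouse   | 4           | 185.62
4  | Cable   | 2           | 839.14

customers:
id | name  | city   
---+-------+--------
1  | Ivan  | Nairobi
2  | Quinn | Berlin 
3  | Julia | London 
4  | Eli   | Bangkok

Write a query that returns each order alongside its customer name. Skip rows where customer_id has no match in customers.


INNER JOIN keeps only orders rows whose customer_id matches an id in customers. Walk through each order:
  - order 1 (Webcam): customer_id=4 -> matches Eli
  - order 2 (Laptop): customer_id=NULL, no match -> dropped
  - order 3 (Mouse): customer_id=4 -> matches Eli
  - order 4 (Cable): customer_id=2 -> matches Quinn
So 1 of 4 rows is dropped.

SQL:
SELECT a.product, b.name AS customer
FROM orders a
INNER JOIN customers b ON a.customer_id = b.id

Result:
product | customer
--------+---------
Webcam  | Eli     
Mouse   | Eli     
Cable   | Quinn   


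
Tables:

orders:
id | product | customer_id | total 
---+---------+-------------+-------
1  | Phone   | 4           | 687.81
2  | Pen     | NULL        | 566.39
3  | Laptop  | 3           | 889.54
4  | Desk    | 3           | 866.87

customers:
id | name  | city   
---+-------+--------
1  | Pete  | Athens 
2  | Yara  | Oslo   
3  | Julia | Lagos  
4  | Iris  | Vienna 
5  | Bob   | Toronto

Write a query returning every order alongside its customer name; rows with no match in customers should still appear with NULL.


LEFT JOIN keeps every row from orders (the left table); where customer_id has no match in customers, the customer columns become NULL. Walk through each order:
  - order 1 (Phone): customer_id=4 -> matches Iris
  - order 2 (Pen): customer_id=NULL, no match -> kept with NULL
  - order 3 (Laptop): customer_id=3 -> matches Julia
  - order 4 (Desk): customer_id=3 -> matches Julia
All 4 rows appear; 1 has NULL customer.

SQL:
SELECT a.product, b.name AS customer
FROM orders a
LEFT JOIN customers b ON a.customer_id = b.id

Result:
product | customer
--------+---------
Phone   | Iris    
Pen     | NULL    
Laptop  | Julia   
Desk    | Julia   


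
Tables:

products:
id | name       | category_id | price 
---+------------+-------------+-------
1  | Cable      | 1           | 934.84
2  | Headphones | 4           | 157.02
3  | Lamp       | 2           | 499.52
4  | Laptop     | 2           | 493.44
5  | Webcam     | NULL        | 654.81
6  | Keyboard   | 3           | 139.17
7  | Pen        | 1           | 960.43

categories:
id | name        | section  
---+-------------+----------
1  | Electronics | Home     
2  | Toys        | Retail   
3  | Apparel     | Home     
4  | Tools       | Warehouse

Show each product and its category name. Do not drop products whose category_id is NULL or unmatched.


LEFT JOIN keeps every row from products (the left table); where category_id has no match in categories, the category columns become NULL. Walk through each product:
  - product 1 (Cable): category_id=1 -> matches Electronics
  - product 2 (Headphones): category_id=4 -> matches Tools
  - product 3 (Lamp): category_id=2 -> matches Toys
  - product 4 (Laptop): category_id=2 -> matches Toys
  - product 5 (Webcam): category_id=NULL, no match -> kept with NULL
  - product 6 (Keyboard): category_id=3 -> matches Apparel
  - product 7 (Pen): category_id=1 -> matches Electronics
All 7 rows appear; 1 has NULL category.

SQL:
SELECT a.name, b.name AS category
FROM products a
LEFT JOIN categories b ON a.category_id = b.id

Result:
name       | category   
-----------+------------
Cable      | Electronics
Headphones | Tools      
Lamp       | Toys       
Laptop     | Toys       
Webcam     | NULL       
Keyboard   | Apparel    
Pen        | Electronics


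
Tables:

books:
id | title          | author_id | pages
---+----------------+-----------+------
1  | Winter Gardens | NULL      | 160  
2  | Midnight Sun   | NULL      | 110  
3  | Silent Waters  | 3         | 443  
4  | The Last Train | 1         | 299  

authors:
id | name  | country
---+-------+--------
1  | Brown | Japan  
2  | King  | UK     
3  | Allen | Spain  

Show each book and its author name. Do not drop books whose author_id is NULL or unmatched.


LEFT JOIN keeps every row from books (the left table); where author_id has no match in authors, the author columns become NULL. Walk through each book:
  - book 1 (Winter Gardens): author_id=NULL, no match -> kept with NULL
  - book 2 (Midnight Sun): author_id=NULL, no match -> kept with NULL
  - book 3 (Silent Waters): author_id=3 -> matches Allen
  - book 4 (The Last Train): author_id=1 -> matches Brown
All 4 rows appear; 2 have NULL author.

SQL:
SELECT a.title, b.name AS author
FROM books a
LEFT JOIN authors b ON a.author_id = b.id

Result:
title          | author
---------------+-------
Winter Gardens | NULL  
Midnight Sun   | NULL  
Silent Waters  | Allen 
The Last Train | Brown 


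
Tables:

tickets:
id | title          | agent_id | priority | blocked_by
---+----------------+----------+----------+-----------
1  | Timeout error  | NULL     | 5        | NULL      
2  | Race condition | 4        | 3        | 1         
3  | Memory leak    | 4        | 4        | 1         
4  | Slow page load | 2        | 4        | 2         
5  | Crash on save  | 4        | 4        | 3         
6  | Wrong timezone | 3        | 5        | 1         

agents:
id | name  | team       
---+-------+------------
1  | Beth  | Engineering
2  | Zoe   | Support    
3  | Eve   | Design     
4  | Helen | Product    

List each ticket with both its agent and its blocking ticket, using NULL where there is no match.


Two LEFT JOINs from the same base table tickets: one to agents via agent_id, one to tickets itself via blocked_by. Both are LEFT so every ticket is preserved.
Match against agents:
  - ticket 1 (Timeout error): agent_id=NULL, no match -> kept with NULL
  - ticket 2 (Race condition): agent_id=4 -> matches Helen
  - ticket 3 (Memory leak): agent_id=4 -> matches Helen
  - ticket 4 (Slow page load): agent_id=2 -> matches Zoe
  - ticket 5 (Crash on save): agent_id=4 -> matches Helen
  - ticket 6 (Wrong timezone): agent_id=3 -> matches Eve
Match against tickets (self):
  - ticket 1 (Timeout error): blocked_by=NULL -> NULL
  - ticket 2 (Race condition): blocked_by=1 -> Timeout error
  - ticket 3 (Memory leak): blocked_by=1 -> Timeout error
  - ticket 4 (Slow page load): blocked_by=2 -> Race condition
  - ticket 5 (Crash on save): blocked_by=3 -> Memory leak
  - ticket 6 (Wrong timezone): blocked_by=1 -> Timeout error

SQL:
SELECT a.title, b.name AS agent, c.title AS blocked_by
FROM tickets a
LEFT JOIN agents b ON a.agent_id = b.id
LEFT JOIN tickets c ON a.blocked_by = c.id

Result:
title          | agent | blocked_by    
---------------+-------+---------------
Timeout error  | NULL  | NULL          
Race condition | Helen | Timeout error 
Memory leak    | Helen | Timeout error 
Slow page load | Zoe   | Race condition
Crash on save  | Helen | Memory leak   
Wrong timezone | Eve   | Timeout error 
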